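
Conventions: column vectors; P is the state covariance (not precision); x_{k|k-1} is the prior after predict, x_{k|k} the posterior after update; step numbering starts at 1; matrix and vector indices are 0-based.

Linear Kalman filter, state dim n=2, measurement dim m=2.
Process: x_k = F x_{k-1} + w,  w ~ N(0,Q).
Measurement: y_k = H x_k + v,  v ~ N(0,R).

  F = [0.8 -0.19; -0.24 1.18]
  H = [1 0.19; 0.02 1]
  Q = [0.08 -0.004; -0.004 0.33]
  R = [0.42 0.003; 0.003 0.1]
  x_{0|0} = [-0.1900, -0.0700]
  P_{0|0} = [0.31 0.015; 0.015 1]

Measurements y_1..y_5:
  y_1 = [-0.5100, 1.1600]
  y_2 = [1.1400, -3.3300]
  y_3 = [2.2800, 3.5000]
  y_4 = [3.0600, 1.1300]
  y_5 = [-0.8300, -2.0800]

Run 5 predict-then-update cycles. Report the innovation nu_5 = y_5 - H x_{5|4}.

step 1: x^-=[-0.1387, -0.0370]  P^-=[0.3099 -0.2729; -0.2729 1.7318]  S=[0.6888 0.0643; 0.0643 1.8210]  K=[0.3897 -0.1602; -0.0070 0.9483]  nu=[-0.3643, 1.1998]  x^+=[-0.4729, 1.1033]  P^+=[0.1666 -0.0182; -0.0182 0.0952]
step 2: x^-=[-0.5879, 1.4153]  P^-=[0.1956 -0.0753; -0.0753 0.4824]  S=[0.6044 0.0230; 0.0230 0.5795]  K=[0.3051 -0.1353; -0.0045 0.8301]  nu=[1.4590, -4.7336]  x^+=[0.4978, -2.5205]  P^+=[0.1306 -0.0152; -0.0152 0.0833]
step 3: x^-=[0.8771, -3.0936]  P^-=[0.1712 -0.0628; -0.0628 0.4621]  S=[0.5841 0.0312; 0.0312 0.5597]  K=[0.2793 -0.1217; -0.0012 0.8235]  nu=[1.9906, 6.5761]  x^+=[0.6328, 2.3196]  P^+=[0.1195 -0.0137; -0.0137 0.0826]
step 4: x^-=[0.0655, 2.5852]  P^-=[0.1637 -0.0591; -0.0591 0.4597]  S=[0.5778 0.0343; 0.0343 0.5574]  K=[0.2707 -0.1167; 0.0001 0.8226]  nu=[2.5033, -1.4565]  x^+=[0.9133, 1.3873]  P^+=[0.1159 -0.0132; -0.0132 0.0825]
step 5: x^-=[0.4671, 1.4178]  P^-=[0.1611 -0.0578; -0.0578 0.4590]  S=[0.5758 0.0354; 0.0354 0.5568]  K=[0.2679 -0.1151; 0.0005 0.8223]  nu=[-1.5665, -3.5071]  x^+=[0.4510, -1.4670]  P^+=[0.1146 -0.0130; -0.0130 0.0825]

innov = [-1.5665, -3.5071]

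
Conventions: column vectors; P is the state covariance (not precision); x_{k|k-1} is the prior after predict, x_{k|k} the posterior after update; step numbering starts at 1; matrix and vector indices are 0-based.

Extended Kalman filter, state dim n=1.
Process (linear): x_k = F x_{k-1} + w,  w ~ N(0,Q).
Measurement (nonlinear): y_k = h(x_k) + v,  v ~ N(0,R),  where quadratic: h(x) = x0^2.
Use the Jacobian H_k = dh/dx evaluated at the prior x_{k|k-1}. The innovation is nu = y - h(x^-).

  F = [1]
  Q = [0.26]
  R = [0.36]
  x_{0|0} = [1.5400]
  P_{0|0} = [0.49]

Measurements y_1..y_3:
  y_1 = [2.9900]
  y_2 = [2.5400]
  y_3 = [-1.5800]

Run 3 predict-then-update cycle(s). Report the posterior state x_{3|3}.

step 1: x^-=[1.5400]  P^-=[0.7500]  H_jac=[3.0800]  S=[7.4748]  K=[0.3090]  nu=[0.6184]  x^+=[1.7311]  P^+=[0.0361]
step 2: x^-=[1.7311]  P^-=[0.2961]  H_jac=[3.4622]  S=[3.9096]  K=[0.2622]  nu=[-0.4567]  x^+=[1.6113]  P^+=[0.0273]
step 3: x^-=[1.6113]  P^-=[0.2873]  H_jac=[3.2227]  S=[3.3434]  K=[0.2769]  nu=[-4.1764]  x^+=[0.4549]  P^+=[0.0309]

x_post = [0.4549]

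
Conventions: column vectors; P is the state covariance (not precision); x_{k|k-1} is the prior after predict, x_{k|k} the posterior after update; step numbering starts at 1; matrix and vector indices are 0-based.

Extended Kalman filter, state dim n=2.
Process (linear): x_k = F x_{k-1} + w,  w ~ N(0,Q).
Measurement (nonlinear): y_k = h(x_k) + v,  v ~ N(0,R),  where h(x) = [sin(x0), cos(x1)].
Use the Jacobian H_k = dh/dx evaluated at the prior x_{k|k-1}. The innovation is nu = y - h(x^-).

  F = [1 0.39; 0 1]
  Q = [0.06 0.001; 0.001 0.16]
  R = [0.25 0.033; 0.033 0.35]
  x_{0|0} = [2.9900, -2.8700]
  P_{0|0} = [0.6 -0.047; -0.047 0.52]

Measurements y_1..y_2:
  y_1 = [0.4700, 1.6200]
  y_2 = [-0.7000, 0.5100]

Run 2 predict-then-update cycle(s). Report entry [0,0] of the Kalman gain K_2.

K[0,0] = -0.7487

step 1: x^-=[1.8707, -2.8700]  P^-=[0.7024 0.1568; 0.1568 0.6800]  H_jac=[-0.2954 0.0000; 0.0000 0.2683]  S=[0.3113 0.0206; 0.0206 0.3989]  K=[-0.6759 0.1403; -0.1796 0.4665]  nu=[-0.4854, 2.5833]  x^+=[2.5612, -1.5776]  P^+=[0.5563 0.0999; 0.0999 0.5866]
step 2: x^-=[1.9459, -1.5776]  P^-=[0.7834 0.3297; 0.3297 0.7466]  H_jac=[-0.3664 0.0000; 0.0000 1.0000]  S=[0.3552 -0.0878; -0.0878 1.0965]  K=[-0.7487 0.2407; -0.1753 0.6668]  nu=[-1.6305, 0.5168]  x^+=[3.2910, -0.9472]  P^+=[0.4892 0.0595; 0.0595 0.2276]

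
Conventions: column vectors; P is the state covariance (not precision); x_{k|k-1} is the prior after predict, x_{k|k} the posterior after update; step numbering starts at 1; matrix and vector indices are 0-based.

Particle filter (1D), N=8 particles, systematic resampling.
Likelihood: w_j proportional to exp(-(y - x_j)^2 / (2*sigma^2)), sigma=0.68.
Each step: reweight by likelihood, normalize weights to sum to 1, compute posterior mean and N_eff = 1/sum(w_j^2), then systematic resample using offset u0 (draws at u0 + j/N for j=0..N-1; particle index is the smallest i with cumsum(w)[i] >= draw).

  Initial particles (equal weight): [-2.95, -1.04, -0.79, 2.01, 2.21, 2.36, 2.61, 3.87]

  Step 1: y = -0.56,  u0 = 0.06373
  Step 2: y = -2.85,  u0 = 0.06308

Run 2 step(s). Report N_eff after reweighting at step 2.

step 1: w=[0.0012, 0.4513, 0.5468, 0.0005, 0.0001, 0.0001, 0.0000, 0.0000]  mean=-0.9035  Neff=1.9893  idx=[1, 1, 1, 1, 2, 2, 2, 2]
step 2: w=[0.1850, 0.1850, 0.1850, 0.1850, 0.0650, 0.0650, 0.0650, 0.0650]  mean=-0.9750  Neff=6.5016  idx=[0, 1, 1, 2, 3, 3, 5, 7]

N_eff = 6.5016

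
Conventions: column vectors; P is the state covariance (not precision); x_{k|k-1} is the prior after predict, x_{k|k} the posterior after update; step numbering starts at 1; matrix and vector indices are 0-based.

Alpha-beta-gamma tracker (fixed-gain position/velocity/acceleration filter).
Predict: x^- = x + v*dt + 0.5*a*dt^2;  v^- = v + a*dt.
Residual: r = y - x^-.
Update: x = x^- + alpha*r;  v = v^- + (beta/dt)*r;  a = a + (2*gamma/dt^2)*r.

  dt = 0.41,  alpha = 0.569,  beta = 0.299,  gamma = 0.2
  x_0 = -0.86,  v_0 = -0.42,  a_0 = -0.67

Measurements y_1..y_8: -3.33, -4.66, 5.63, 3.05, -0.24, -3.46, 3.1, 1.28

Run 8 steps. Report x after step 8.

step 1: x_pred=-1.0885  r=-2.2415  x^+=-2.3639  v^+=-2.3293  a^+=-6.0037
step 2: x_pred=-3.8236  r=-0.8364  x^+=-4.2995  v^+=-5.4008  a^+=-7.9940
step 3: x_pred=-7.1857  r=12.8157  x^+=0.1064  v^+=0.6677  a^+=22.5015
step 4: x_pred=2.2714  r=0.7786  x^+=2.7144  v^+=10.4611  a^+=24.3541
step 5: x_pred=9.0505  r=-9.2905  x^+=3.7642  v^+=13.6711  a^+=2.2472
step 6: x_pred=9.5582  r=-13.0182  x^+=2.1508  v^+=5.0986  a^+=-28.7301
step 7: x_pred=1.8265  r=1.2735  x^+=2.5511  v^+=-5.7520  a^+=-25.6998
step 8: x_pred=-1.9673  r=3.2473  x^+=-0.1196  v^+=-13.9208  a^+=-17.9729

x_post = -0.1196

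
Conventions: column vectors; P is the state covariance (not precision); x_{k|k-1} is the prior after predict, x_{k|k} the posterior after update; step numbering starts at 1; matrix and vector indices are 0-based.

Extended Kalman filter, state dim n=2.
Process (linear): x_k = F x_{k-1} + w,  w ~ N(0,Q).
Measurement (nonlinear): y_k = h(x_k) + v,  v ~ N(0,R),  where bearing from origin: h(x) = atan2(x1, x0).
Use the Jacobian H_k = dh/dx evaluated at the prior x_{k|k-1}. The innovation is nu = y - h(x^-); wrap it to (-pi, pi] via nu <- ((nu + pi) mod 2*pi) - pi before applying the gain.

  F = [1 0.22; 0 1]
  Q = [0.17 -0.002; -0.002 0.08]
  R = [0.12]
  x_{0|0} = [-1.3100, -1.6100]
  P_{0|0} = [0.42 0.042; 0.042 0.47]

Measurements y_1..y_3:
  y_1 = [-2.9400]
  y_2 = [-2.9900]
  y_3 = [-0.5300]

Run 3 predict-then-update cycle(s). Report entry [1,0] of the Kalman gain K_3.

K[1,0] = -0.7572

step 1: x^-=[-1.6642, -1.6100]  P^-=[0.6312 0.1434; 0.1434 0.5500]  H_jac=[0.3003 -0.3104]  S=[0.2032]  K=[0.7138; -0.6283]  nu=[-0.5673]  x^+=[-2.0691, -1.2536]  P^+=[0.5277 0.2345; 0.2345 0.4698]
step 2: x^-=[-2.3449, -1.2536]  P^-=[0.8236 0.3359; 0.3359 0.5498]  H_jac=[0.1773 -0.3317]  S=[0.1669]  K=[0.2076; -0.7359]  nu=[-0.3393]  x^+=[-2.4154, -1.0039]  P^+=[0.8164 0.3614; 0.3614 0.4594]
step 3: x^-=[-2.6362, -1.0039]  P^-=[1.1677 0.4604; 0.4604 0.5394]  H_jac=[0.1262 -0.3313]  S=[0.1593]  K=[-0.0328; -0.7572]  nu=[2.2477]  x^+=[-2.7100, -2.7059]  P^+=[1.1675 0.4565; 0.4565 0.4481]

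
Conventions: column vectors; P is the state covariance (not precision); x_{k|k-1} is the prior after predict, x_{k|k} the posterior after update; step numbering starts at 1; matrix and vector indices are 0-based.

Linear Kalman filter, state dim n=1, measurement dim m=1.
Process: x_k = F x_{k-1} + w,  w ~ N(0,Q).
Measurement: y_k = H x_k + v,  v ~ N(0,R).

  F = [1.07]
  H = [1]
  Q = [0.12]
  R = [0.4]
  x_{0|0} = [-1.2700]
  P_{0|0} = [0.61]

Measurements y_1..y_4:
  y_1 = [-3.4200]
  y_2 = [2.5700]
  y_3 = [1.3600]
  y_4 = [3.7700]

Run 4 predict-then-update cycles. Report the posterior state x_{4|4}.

x_post = [2.0636]

step 1: x^-=[-1.3589]  P^-=[0.8184]  S=[1.2184]  K=[0.6717]  nu=[-2.0611]  x^+=[-2.7433]  P^+=[0.2687]
step 2: x^-=[-2.9354]  P^-=[0.4276]  S=[0.8276]  K=[0.5167]  nu=[5.5054]  x^+=[-0.0909]  P^+=[0.2067]
step 3: x^-=[-0.0972]  P^-=[0.3566]  S=[0.7566]  K=[0.4713]  nu=[1.4572]  x^+=[0.5896]  P^+=[0.1885]
step 4: x^-=[0.6309]  P^-=[0.3359]  S=[0.7359]  K=[0.4564]  nu=[3.1391]  x^+=[2.0636]  P^+=[0.1826]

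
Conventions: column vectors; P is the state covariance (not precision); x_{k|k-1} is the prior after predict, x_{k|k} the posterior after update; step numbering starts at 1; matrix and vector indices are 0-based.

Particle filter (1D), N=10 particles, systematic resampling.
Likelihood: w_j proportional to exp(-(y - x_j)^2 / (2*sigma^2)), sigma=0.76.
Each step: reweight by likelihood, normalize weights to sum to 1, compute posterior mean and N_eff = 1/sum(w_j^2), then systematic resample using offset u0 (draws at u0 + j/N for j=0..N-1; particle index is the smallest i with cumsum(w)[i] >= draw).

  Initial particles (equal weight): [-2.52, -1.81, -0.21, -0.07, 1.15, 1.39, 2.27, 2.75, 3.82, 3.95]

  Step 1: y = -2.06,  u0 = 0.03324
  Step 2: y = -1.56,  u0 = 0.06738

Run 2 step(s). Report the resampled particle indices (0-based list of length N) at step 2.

step 1: w=[0.4466, 0.5082, 0.0277, 0.0174, 0.0001, 0.0000, 0.0000, 0.0000, 0.0000, 0.0000]  mean=-2.0522  Neff=2.1797  idx=[0, 0, 0, 0, 0, 1, 1, 1, 1, 1]
step 2: w=[0.0644, 0.0644, 0.0644, 0.0644, 0.0644, 0.1356, 0.1356, 0.1356, 0.1356, 0.1356]  mean=-2.0388  Neff=8.8774  idx=[1, 2, 4, 5, 6, 6, 7, 8, 9, 9]

resampled_idx = [1, 2, 4, 5, 6, 6, 7, 8, 9, 9]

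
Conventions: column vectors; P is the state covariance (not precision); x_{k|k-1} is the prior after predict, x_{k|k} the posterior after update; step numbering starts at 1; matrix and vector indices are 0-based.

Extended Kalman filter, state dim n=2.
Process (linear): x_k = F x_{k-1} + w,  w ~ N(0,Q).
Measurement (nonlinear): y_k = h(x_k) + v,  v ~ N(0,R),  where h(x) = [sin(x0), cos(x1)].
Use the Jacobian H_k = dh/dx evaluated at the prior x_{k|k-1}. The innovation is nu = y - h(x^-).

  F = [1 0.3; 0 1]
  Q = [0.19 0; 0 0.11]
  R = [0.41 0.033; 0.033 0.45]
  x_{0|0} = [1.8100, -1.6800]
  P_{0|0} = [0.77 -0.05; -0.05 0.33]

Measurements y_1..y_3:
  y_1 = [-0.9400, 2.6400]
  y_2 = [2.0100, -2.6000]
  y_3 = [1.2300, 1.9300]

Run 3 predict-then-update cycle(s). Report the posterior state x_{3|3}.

x_post = [1.6294, -0.2612]

step 1: x^-=[1.3060, -1.6800]  P^-=[0.9597 0.0490; 0.0490 0.4400]  H_jac=[0.2617 0.0000; 0.0000 0.9940]  S=[0.4757 0.0457; 0.0457 0.8848]  K=[0.5253 0.0279; -0.0207 0.4954]  nu=[-1.9051, 2.7490]  x^+=[0.3820, -0.2787]  P^+=[0.8264 0.0301; 0.0301 0.2236]
step 2: x^-=[0.2983, -0.2787]  P^-=[1.0546 0.0971; 0.0971 0.3336]  H_jac=[0.9558 0.0000; 0.0000 0.2751]  S=[1.3735 0.0585; 0.0585 0.4753]  K=[0.7354 -0.0344; 0.0597 0.1858]  nu=[1.7161, -3.5614]  x^+=[1.6826, -0.8379]  P^+=[0.3142 0.0320; 0.0320 0.3110]
step 3: x^-=[1.4313, -0.8379]  P^-=[0.5514 0.1253; 0.1253 0.4210]  H_jac=[0.1391 0.0000; 0.0000 0.7432]  S=[0.4207 0.0460; 0.0460 0.6825]  K=[0.1687 0.1251; -0.0087 0.4590]  nu=[0.2397, 1.2610]  x^+=[1.6294, -0.2612]  P^+=[0.5269 0.0832; 0.0832 0.2775]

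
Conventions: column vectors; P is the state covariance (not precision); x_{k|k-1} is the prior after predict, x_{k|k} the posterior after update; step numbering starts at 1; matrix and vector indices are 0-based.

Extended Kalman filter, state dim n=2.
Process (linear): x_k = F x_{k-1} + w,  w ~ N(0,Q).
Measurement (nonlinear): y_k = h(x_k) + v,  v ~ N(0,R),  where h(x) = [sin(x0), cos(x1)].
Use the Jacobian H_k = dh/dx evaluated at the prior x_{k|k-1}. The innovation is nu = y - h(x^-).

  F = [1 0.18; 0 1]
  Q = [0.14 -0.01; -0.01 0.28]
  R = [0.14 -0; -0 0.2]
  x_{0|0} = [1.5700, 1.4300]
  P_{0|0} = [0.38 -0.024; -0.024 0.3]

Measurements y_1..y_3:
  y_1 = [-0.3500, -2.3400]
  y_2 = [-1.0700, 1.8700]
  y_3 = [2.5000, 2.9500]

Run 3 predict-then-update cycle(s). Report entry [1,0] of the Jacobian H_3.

step 1: x^-=[1.8274, 1.4300]  P^-=[0.5211 0.0200; 0.0200 0.5800]  H_jac=[-0.2538 0.0000; 0.0000 -0.9901]  S=[0.1736 0.0050; 0.0050 0.7686]  K=[-0.7614 -0.0208; -0.0076 -0.7471]  nu=[-1.3173, -2.4803]  x^+=[2.8819, 3.2931]  P^+=[0.4200 0.0042; 0.0042 0.1509]
step 2: x^-=[3.4746, 3.2931]  P^-=[0.5664 0.0214; 0.0214 0.4309]  H_jac=[-0.9451 0.0000; 0.0000 0.1510]  S=[0.6459 -0.0030; -0.0030 0.2098]  K=[-0.8288 0.0033; -0.0298 0.3096]  nu=[-0.7431, 2.8585]  x^+=[4.1000, 4.2003]  P^+=[0.1228 0.0044; 0.0044 0.4102]
step 3: x^-=[4.8560, 4.2003]  P^-=[0.2776 0.0682; 0.0682 0.6902]  H_jac=[0.1432 0.0000; 0.0000 0.8717]  S=[0.1457 0.0085; 0.0085 0.7245]  K=[0.2682 0.0790; 0.0185 0.8302]  nu=[3.4897, 3.4400]  x^+=[6.0637, 7.1210]  P^+=[0.2623 0.0181; 0.0181 0.1905]

H_jac[1,0] = 0.0000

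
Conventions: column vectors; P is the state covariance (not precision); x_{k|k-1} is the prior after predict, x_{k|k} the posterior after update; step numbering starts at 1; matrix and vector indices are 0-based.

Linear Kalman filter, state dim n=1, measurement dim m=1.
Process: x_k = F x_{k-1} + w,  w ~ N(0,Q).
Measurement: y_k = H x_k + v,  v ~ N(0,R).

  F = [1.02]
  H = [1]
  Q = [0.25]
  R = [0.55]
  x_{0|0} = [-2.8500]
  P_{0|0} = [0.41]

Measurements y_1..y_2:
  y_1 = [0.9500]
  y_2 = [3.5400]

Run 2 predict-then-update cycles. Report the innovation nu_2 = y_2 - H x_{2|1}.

innov = [4.3351]

step 1: x^-=[-2.9070]  P^-=[0.6766]  S=[1.2266]  K=[0.5516]  nu=[3.8570]  x^+=[-0.7795]  P^+=[0.3034]
step 2: x^-=[-0.7951]  P^-=[0.5656]  S=[1.1156]  K=[0.5070]  nu=[4.3351]  x^+=[1.4028]  P^+=[0.2789]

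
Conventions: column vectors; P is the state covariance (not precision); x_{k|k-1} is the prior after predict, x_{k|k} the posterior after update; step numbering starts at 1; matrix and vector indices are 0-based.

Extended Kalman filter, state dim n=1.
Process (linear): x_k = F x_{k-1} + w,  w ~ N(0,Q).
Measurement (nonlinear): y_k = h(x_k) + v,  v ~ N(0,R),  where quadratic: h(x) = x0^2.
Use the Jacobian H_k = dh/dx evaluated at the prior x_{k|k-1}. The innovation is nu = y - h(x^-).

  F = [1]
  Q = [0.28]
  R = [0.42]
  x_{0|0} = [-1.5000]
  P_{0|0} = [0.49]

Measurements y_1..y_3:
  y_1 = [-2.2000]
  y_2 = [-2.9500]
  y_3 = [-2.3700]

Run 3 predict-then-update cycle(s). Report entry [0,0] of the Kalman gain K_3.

step 1: x^-=[-1.5000]  P^-=[0.7700]  H_jac=[-3.0000]  S=[7.3500]  K=[-0.3143]  nu=[-4.4500]  x^+=[-0.1014]  P^+=[0.0440]
step 2: x^-=[-0.1014]  P^-=[0.3240]  H_jac=[-0.2029]  S=[0.4333]  K=[-0.1517]  nu=[-2.9603]  x^+=[0.3476]  P^+=[0.3140]
step 3: x^-=[0.3476]  P^-=[0.5940]  H_jac=[0.6951]  S=[0.7071]  K=[0.5840]  nu=[-2.4908]  x^+=[-1.1071]  P^+=[0.3529]

K[0,0] = 0.5840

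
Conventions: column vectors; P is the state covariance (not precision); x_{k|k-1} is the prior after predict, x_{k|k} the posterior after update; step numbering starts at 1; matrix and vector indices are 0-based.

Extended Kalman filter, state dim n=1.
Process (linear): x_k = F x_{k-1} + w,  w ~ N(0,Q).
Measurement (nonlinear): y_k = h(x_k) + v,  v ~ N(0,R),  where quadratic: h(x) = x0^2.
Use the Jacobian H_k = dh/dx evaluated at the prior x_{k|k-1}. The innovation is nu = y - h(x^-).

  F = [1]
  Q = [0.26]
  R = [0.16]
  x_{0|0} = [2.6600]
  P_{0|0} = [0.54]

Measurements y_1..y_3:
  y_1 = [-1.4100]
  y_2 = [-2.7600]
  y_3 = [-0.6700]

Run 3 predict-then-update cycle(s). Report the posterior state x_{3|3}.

step 1: x^-=[2.6600]  P^-=[0.8000]  H_jac=[5.3200]  S=[22.8019]  K=[0.1867]  nu=[-8.4856]  x^+=[1.0762]  P^+=[0.0056]
step 2: x^-=[1.0762]  P^-=[0.2656]  H_jac=[2.1523]  S=[1.3904]  K=[0.4112]  nu=[-3.9181]  x^+=[-0.5348]  P^+=[0.0306]
step 3: x^-=[-0.5348]  P^-=[0.2906]  H_jac=[-1.0696]  S=[0.4924]  K=[-0.6312]  nu=[-0.9560]  x^+=[0.0686]  P^+=[0.0944]

x_post = [0.0686]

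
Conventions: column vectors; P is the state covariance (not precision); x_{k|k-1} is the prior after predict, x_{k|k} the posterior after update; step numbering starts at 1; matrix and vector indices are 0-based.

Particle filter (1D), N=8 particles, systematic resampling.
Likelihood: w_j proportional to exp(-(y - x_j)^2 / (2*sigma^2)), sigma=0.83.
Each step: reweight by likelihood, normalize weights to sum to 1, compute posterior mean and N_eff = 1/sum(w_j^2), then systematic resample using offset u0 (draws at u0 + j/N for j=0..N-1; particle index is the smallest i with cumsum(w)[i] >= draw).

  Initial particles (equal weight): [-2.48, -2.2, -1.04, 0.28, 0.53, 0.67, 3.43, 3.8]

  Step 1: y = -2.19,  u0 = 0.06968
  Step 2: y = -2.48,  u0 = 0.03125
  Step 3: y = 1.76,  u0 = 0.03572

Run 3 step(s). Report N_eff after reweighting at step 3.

step 1: w=[0.4015, 0.4268, 0.1634, 0.0051, 0.0020, 0.0011, 0.0000, 0.0000]  mean=-2.1015  Neff=2.7017  idx=[0, 0, 0, 1, 1, 1, 1, 2]
step 2: w=[0.1428, 0.1428, 0.1428, 0.1349, 0.1349, 0.1349, 0.1349, 0.0317]  mean=-2.2832  Neff=7.4045  idx=[0, 1, 1, 2, 3, 4, 5, 6]
step 3: w=[0.0397, 0.0397, 0.0397, 0.0397, 0.2103, 0.2103, 0.2103, 0.2103]  mean=-2.2445  Neff=5.4593  idx=[0, 4, 4, 5, 5, 6, 6, 7]

N_eff = 5.4593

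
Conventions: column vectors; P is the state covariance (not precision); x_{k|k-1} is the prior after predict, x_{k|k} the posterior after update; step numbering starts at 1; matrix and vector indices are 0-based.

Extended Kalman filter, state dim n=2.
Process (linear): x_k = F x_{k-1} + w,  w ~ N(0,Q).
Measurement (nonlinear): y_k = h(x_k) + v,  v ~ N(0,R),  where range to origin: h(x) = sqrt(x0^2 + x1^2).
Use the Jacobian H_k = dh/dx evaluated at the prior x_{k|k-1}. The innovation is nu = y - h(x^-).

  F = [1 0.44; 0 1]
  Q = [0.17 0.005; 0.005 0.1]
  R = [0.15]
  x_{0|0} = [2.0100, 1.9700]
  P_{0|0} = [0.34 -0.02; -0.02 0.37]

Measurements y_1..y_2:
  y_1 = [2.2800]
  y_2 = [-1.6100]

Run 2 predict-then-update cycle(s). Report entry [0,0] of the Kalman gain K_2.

step 1: x^-=[2.8768, 1.9700]  P^-=[0.5640 0.1478; 0.1478 0.4700]  H_jac=[0.8251 0.5650]  S=[0.8218]  K=[0.6679; 0.4715]  nu=[-1.2067]  x^+=[2.0709, 1.4010]  P^+=[0.1974 -0.1110; -0.1110 0.2873]
step 2: x^-=[2.6873, 1.4010]  P^-=[0.3254 0.0204; 0.0204 0.3873]  H_jac=[0.8867 0.4623]  S=[0.5053]  K=[0.5896; 0.3901]  nu=[-4.6406]  x^+=[-0.0488, -0.4093]  P^+=[0.1497 -0.0958; -0.0958 0.3104]

K[0,0] = 0.5896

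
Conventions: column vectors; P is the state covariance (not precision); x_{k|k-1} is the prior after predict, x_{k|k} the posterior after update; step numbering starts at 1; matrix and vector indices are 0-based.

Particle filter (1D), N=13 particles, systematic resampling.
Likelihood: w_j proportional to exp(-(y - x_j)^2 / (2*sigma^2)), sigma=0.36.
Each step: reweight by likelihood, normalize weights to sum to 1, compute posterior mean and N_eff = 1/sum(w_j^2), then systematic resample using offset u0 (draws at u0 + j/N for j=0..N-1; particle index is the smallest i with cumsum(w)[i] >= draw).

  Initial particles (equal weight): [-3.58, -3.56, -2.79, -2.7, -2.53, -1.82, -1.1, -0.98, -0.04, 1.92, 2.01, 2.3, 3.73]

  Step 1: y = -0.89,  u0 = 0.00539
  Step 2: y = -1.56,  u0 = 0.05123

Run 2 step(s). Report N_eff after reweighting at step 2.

step 1: w=[0.0000, 0.0000, 0.0000, 0.0000, 0.0000, 0.0186, 0.4417, 0.5075, 0.0322, 0.0000, 0.0000, 0.0000, 0.0000]  mean=-1.0184  Neff=2.2028  idx=[5, 6, 6, 6, 6, 6, 7, 7, 7, 7, 7, 7, 7]
step 2: w=[0.1575, 0.0904, 0.0904, 0.0904, 0.0904, 0.0904, 0.0558, 0.0558, 0.0558, 0.0558, 0.0558, 0.0558, 0.0558]  mean=-1.1665  Neff=11.4379  idx=[0, 0, 1, 2, 3, 4, 4, 5, 7, 8, 9, 11, 12]

N_eff = 11.4379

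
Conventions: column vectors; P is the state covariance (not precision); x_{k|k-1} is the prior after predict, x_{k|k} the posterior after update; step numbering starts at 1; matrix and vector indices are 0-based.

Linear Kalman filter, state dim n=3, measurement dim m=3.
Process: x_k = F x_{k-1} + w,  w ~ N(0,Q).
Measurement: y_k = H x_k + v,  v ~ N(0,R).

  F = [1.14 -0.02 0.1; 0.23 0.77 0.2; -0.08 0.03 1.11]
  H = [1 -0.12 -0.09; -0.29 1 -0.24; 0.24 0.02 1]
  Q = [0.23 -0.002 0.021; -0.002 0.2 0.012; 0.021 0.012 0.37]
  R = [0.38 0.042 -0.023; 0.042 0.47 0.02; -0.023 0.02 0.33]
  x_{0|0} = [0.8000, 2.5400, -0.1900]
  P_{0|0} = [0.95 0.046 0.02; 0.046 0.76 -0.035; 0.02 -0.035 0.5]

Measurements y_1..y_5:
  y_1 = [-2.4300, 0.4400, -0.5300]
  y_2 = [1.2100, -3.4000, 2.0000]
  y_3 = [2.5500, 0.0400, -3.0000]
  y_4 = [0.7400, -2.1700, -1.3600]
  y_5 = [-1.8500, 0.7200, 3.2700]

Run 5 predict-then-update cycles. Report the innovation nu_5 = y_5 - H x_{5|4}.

innov = [-3.0260, 1.5637, 4.9777]

step 1: x^-=[0.8422, 2.1018, -0.1987]  P^-=[1.4725 0.2880 0.0169; 0.2880 0.7282 0.0952; 0.0169 0.0952 0.9867]  S=[1.8009 -0.1625 0.2422; -0.1625 1.1685 -0.1484; 0.2422 -0.1484 1.4165]  K=[0.7801 0.0029 0.1324; 0.1363 0.5718 0.1629; -0.1481 -0.0545 0.7204]  nu=[-3.0379, -1.4653, -0.5755]  x^+=[-1.6079, 0.7560, -0.0835]  P^+=[0.3026 0.1127 -0.0491; 0.1127 0.3173 0.0287; -0.0491 0.0287 0.2513]
step 2: x^-=[-1.8565, 0.1956, 0.0586]  P^-=[0.6095 0.1657 -0.0371; 0.1657 0.4584 0.0763; -0.0371 0.0763 0.6919]  S=[0.9702 -0.0001 0.0128; -0.0001 0.8816 -0.0517; 0.0128 -0.0517 1.0440]  K=[0.6098 0.0035 0.1004; 0.1052 0.4530 0.1411; -0.1205 -0.0512 0.6546]  nu=[3.0953, -4.1199, 2.3831]  x^+=[0.2557, -1.0089, 1.4566]  P^+=[0.2366 0.0884 -0.0394; 0.0884 0.2522 0.0269; -0.0394 0.0269 0.2267]
step 3: x^-=[0.4574, -0.4267, 1.5661]  P^-=[0.5268 0.1300 -0.0224; 0.1300 0.4071 0.0727; -0.0224 0.0727 0.6594]  S=[0.8924 -0.0105 0.0111; -0.0105 0.8460 -0.0562; 0.0111 -0.0562 1.0133]  K=[0.5738 -0.0069 0.0985; 0.0869 0.4260 0.1332; -0.1101 -0.0520 0.6452]  nu=[2.1824, 0.9752, -4.6673]  x^+=[1.2431, -0.4434, -1.7362]  P^+=[0.2217 0.0786 -0.0356; 0.0786 0.2358 0.0269; -0.0356 0.0269 0.2224]
step 4: x^-=[1.2524, -0.4028, -2.0400]  P^-=[0.5086 0.1186 -0.0172; 0.1186 0.3933 0.0731; -0.0172 0.0731 0.6534]  S=[0.8758 -0.0167 0.0126; -0.0167 0.8374 -0.0579; 0.0126 -0.0579 1.0087]  K=[0.5646 -0.0116 0.0987; 0.0801 0.4183 0.1315; -0.1070 -0.0517 0.6435]  nu=[-0.7443, -1.8936, 0.3874]  x^+=[0.8922, -1.2035, -1.6131]  P^+=[0.2177 0.0751 -0.0344; 0.0751 0.2309 0.0273; -0.0344 0.0273 0.2215]
step 5: x^-=[0.8799, -1.0441, -1.8980]  P^-=[0.5039 0.1149 -0.0155; 0.1149 0.3891 0.0736; -0.0155 0.0736 0.6521]  S=[0.8716 -0.0190 0.0131; -0.0190 0.8349 -0.0582; 0.0131 -0.0582 1.0079]  K=[0.5621 -0.0132 0.0988; 0.0778 0.4159 0.1311; -0.1061 -0.0514 0.6432]  nu=[-3.0260, 1.5637, 4.9777]  x^+=[-0.3502, 0.0237, 1.5441]  P^+=[0.2166 0.0740 -0.0341; 0.0740 0.2294 0.0275; -0.0341 0.0275 0.2213]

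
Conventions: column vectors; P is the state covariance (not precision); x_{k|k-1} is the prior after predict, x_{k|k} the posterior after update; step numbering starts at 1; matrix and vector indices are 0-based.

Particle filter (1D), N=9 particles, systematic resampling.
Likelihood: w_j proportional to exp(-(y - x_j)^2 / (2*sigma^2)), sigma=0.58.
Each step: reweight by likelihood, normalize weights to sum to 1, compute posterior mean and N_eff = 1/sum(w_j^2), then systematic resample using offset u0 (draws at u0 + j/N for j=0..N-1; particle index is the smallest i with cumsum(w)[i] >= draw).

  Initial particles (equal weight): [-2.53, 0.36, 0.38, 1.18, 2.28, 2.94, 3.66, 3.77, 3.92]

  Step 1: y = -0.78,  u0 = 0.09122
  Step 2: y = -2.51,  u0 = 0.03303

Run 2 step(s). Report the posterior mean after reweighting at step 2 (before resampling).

step 1: w=[0.0359, 0.4927, 0.4602, 0.0113, 0.0000, 0.0000, 0.0000, 0.0000, 0.0000]  mean=0.2748  Neff=2.1934  idx=[1, 1, 1, 1, 2, 2, 2, 2, 2]
step 2: w=[0.1218, 0.1218, 0.1218, 0.1218, 0.1026, 0.1026, 0.1026, 0.1026, 0.1026]  mean=0.3703  Neff=8.9344  idx=[0, 1, 2, 3, 3, 4, 6, 7, 8]

post_mean = 0.3703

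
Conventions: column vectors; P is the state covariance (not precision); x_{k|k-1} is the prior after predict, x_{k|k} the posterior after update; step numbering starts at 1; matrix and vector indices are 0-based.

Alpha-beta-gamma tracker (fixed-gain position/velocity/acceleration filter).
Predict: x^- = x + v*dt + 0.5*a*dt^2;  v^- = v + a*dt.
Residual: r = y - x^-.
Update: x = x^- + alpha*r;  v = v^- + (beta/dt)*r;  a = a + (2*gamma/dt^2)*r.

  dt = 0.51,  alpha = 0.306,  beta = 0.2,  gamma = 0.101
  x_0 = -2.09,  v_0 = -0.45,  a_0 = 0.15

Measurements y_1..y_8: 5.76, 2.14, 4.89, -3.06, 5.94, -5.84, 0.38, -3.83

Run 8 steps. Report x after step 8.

x_post = -9.3902

step 1: x_pred=-2.3000  r=8.0600  x^+=0.1664  v^+=2.7873  a^+=6.4096
step 2: x_pred=2.4214  r=-0.2814  x^+=2.3353  v^+=5.9458  a^+=6.1910
step 3: x_pred=6.1728  r=-1.2828  x^+=5.7803  v^+=8.6001  a^+=5.1947
step 4: x_pred=10.8419  r=-13.9019  x^+=6.5879  v^+=5.7977  a^+=-5.6018
step 5: x_pred=8.8163  r=-2.8763  x^+=7.9361  v^+=1.8128  a^+=-7.8356
step 6: x_pred=7.8417  r=-13.6817  x^+=3.6551  v^+=-7.5487  a^+=-18.4611
step 7: x_pred=-2.5956  r=2.9756  x^+=-1.6851  v^+=-15.7969  a^+=-16.1502
step 8: x_pred=-11.8418  r=8.0118  x^+=-9.3902  v^+=-20.8916  a^+=-9.9280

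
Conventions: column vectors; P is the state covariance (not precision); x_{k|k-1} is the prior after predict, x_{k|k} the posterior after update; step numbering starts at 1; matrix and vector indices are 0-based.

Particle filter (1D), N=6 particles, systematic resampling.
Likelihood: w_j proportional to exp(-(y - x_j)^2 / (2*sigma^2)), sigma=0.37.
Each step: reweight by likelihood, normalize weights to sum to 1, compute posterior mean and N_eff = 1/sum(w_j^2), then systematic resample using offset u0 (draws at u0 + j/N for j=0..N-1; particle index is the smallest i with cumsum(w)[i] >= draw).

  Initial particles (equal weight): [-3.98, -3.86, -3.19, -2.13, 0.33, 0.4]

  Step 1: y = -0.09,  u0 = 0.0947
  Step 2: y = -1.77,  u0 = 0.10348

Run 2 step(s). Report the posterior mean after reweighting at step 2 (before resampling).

post_mean = 0.3476

step 1: w=[0.0000, 0.0000, 0.0000, 0.0000, 0.5579, 0.4421]  mean=0.3609  Neff=1.9735  idx=[4, 4, 4, 5, 5, 5]
step 2: w=[0.2496, 0.2496, 0.2496, 0.0838, 0.0838, 0.0838]  mean=0.3476  Neff=4.8100  idx=[0, 1, 1, 2, 3, 5]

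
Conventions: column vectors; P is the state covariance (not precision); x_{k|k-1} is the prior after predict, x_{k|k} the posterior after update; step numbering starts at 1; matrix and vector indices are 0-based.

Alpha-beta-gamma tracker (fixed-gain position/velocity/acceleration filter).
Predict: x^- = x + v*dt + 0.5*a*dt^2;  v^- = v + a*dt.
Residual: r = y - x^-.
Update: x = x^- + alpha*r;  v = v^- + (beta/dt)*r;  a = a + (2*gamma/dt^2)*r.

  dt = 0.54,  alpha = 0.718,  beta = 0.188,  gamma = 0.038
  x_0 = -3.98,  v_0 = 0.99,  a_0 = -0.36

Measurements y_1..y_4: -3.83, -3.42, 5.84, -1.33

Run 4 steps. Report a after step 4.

a_post = 0.1780

step 1: x_pred=-3.4979  r=-0.3321  x^+=-3.7363  v^+=0.6800  a^+=-0.4466
step 2: x_pred=-3.4343  r=0.0143  x^+=-3.4240  v^+=0.4438  a^+=-0.4428
step 3: x_pred=-3.2489  r=9.0889  x^+=3.2769  v^+=3.3690  a^+=1.9260
step 4: x_pred=5.3770  r=-6.7070  x^+=0.5614  v^+=2.0740  a^+=0.1780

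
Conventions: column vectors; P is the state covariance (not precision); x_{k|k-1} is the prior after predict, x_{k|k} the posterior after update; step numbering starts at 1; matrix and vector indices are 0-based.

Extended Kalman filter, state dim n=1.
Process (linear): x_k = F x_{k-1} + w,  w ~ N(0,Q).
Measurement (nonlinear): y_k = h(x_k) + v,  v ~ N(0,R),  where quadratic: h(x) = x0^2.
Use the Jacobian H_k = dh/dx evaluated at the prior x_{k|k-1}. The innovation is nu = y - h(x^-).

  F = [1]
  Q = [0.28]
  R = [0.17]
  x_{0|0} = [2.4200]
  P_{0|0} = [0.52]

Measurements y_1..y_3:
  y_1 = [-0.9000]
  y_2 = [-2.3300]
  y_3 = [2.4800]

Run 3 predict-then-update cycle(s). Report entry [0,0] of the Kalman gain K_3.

step 1: x^-=[2.4200]  P^-=[0.8000]  H_jac=[4.8400]  S=[18.9105]  K=[0.2048]  nu=[-6.7564]  x^+=[1.0366]  P^+=[0.0072]
step 2: x^-=[1.0366]  P^-=[0.2872]  H_jac=[2.0732]  S=[1.4044]  K=[0.4240]  nu=[-3.4045]  x^+=[-0.4068]  P^+=[0.0348]
step 3: x^-=[-0.4068]  P^-=[0.3148]  H_jac=[-0.8136]  S=[0.3783]  K=[-0.6769]  nu=[2.3145]  x^+=[-1.9734]  P^+=[0.1414]

K[0,0] = -0.6769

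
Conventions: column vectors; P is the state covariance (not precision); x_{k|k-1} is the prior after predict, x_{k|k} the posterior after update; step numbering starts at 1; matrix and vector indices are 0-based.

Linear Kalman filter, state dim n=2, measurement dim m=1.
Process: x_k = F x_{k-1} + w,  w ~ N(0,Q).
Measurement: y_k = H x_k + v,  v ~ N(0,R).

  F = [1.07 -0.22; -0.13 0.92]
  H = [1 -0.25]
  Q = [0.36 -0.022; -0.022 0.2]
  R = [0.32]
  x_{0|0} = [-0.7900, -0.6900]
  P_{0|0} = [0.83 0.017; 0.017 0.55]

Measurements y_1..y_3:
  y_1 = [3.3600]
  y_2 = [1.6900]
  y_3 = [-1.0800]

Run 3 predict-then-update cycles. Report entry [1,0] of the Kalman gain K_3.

step 1: x^-=[-0.6935, -0.5321]  P^-=[1.3289 -0.2316; -0.2316 0.6755]  S=[1.8069]  K=[0.7675; -0.2216]  nu=[3.9205]  x^+=[2.3155, -1.4009]  P^+=[0.2645 0.0758; 0.0758 0.5867]
step 2: x^-=[2.7857, -1.5899]  P^-=[0.6556 -0.1008; -0.1008 0.6830]  S=[1.0687]  K=[0.6370; -0.2541]  nu=[-1.4932]  x^+=[1.8345, -1.2104]  P^+=[0.2219 0.0722; 0.0722 0.6140]
step 3: x^-=[2.2292, -1.3521]  P^-=[0.6098 -0.1040; -0.1040 0.7061]  S=[1.0259]  K=[0.6197; -0.2735]  nu=[-3.6472]  x^+=[-0.0311, -0.3547]  P^+=[0.2158 0.0699; 0.0699 0.6294]

K[1,0] = -0.2735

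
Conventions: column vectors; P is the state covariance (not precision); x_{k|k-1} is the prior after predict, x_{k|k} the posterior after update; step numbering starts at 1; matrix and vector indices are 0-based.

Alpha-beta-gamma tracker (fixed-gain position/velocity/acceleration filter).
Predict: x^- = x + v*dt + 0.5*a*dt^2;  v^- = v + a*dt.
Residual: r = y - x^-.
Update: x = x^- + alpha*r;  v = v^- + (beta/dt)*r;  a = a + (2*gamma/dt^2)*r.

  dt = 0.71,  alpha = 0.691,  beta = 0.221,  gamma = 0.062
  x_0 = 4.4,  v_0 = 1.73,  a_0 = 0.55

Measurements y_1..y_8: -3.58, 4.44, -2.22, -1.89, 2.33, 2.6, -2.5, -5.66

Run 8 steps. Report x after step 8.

x_post = -4.4268

step 1: x_pred=5.7669  r=-9.3469  x^+=-0.6918  v^+=-0.7889  a^+=-1.7492
step 2: x_pred=-1.6928  r=6.1328  x^+=2.5450  v^+=-0.1219  a^+=-0.2406
step 3: x_pred=2.3978  r=-4.6178  x^+=-0.7931  v^+=-1.7301  a^+=-1.3765
step 4: x_pred=-2.3684  r=0.4784  x^+=-2.0378  v^+=-2.5585  a^+=-1.2588
step 5: x_pred=-4.1717  r=6.5017  x^+=0.3210  v^+=-1.4285  a^+=0.3405
step 6: x_pred=-0.6074  r=3.2074  x^+=1.6089  v^+=-0.1884  a^+=1.1294
step 7: x_pred=1.7598  r=-4.2598  x^+=-1.1837  v^+=-0.7125  a^+=0.0816
step 8: x_pred=-1.6690  r=-3.9910  x^+=-4.4268  v^+=-1.8968  a^+=-0.9001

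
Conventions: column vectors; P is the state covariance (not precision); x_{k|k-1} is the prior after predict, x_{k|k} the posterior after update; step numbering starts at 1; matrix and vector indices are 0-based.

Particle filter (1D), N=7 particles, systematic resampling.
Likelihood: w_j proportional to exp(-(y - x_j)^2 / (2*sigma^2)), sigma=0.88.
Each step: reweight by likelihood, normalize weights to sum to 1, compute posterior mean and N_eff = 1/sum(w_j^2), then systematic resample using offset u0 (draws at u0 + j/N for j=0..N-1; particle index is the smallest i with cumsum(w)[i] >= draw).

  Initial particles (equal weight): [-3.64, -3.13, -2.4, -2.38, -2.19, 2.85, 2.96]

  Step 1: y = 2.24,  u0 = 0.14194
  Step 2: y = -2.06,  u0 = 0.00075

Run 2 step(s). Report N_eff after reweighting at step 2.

step 1: w=[0.0000, 0.0000, 0.0000, 0.0000, 0.0000, 0.5236, 0.4764]  mean=2.9024  Neff=1.9956  idx=[5, 5, 5, 6, 6, 6, 6]
step 2: w=[0.2010, 0.2010, 0.2010, 0.0993, 0.0993, 0.0993, 0.0993]  mean=2.8937  Neff=6.2272  idx=[0, 0, 1, 2, 2, 4, 5]

N_eff = 6.2272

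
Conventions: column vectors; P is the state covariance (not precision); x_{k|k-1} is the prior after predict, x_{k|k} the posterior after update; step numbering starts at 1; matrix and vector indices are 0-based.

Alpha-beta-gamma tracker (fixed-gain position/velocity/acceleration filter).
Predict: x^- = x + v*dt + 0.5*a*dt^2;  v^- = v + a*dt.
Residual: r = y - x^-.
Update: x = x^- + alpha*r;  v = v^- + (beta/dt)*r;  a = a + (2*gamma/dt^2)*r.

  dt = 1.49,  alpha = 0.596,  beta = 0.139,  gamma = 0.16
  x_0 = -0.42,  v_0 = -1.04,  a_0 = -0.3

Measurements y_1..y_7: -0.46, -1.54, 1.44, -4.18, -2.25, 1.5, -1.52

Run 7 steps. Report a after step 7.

step 1: x_pred=-2.3026  r=1.8426  x^+=-1.2044  v^+=-1.3151  a^+=-0.0344
step 2: x_pred=-3.2021  r=1.6621  x^+=-2.2115  v^+=-1.2113  a^+=0.2052
step 3: x_pred=-3.7886  r=5.2286  x^+=-0.6724  v^+=-0.4179  a^+=0.9588
step 4: x_pred=-0.2306  r=-3.9494  x^+=-2.5845  v^+=0.6423  a^+=0.3896
step 5: x_pred=-1.1950  r=-1.0550  x^+=-1.8238  v^+=1.1243  a^+=0.2375
step 6: x_pred=0.1151  r=1.3849  x^+=0.9405  v^+=1.6074  a^+=0.4371
step 7: x_pred=3.8207  r=-5.3407  x^+=0.6377  v^+=1.7604  a^+=-0.3327

a_post = -0.3327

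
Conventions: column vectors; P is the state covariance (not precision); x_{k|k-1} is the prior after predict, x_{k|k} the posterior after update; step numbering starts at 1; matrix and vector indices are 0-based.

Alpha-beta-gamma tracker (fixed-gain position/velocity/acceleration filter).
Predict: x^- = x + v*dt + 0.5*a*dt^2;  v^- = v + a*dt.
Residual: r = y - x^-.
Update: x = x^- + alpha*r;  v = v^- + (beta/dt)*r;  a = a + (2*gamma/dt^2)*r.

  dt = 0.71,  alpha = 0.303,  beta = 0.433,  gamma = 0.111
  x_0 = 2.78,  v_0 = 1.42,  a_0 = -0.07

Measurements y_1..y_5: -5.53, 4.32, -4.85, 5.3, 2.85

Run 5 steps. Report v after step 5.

step 1: x_pred=3.7706  r=-9.3006  x^+=0.9525  v^+=-4.3017  a^+=-4.1659
step 2: x_pred=-3.1517  r=7.4717  x^+=-0.8878  v^+=-2.7028  a^+=-0.8754
step 3: x_pred=-3.0274  r=-1.8226  x^+=-3.5797  v^+=-4.4358  a^+=-1.6780
step 4: x_pred=-7.1520  r=12.4520  x^+=-3.3791  v^+=1.9668  a^+=3.8057
step 5: x_pred=-1.0234  r=3.8734  x^+=0.1502  v^+=7.0311  a^+=5.5115

v_post = 7.0311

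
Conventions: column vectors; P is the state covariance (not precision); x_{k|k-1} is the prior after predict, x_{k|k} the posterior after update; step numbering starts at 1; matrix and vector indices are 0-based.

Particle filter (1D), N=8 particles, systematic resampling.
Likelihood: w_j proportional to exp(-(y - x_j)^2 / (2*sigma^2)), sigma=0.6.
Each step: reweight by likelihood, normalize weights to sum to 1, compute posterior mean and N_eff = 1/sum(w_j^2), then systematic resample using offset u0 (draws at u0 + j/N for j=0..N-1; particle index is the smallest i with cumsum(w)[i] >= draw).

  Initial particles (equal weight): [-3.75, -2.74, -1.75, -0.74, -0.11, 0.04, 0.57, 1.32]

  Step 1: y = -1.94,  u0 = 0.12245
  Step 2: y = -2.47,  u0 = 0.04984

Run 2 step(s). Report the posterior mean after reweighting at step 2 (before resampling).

step 1: w=[0.0069, 0.2701, 0.6248, 0.0889, 0.0063, 0.0028, 0.0001, 0.0000]  mean=-1.9259  Neff=2.1214  idx=[1, 1, 2, 2, 2, 2, 2, 5]
step 2: w=[0.2131, 0.2131, 0.1148, 0.1148, 0.1148, 0.1148, 0.1148, 0.0000]  mean=-2.1718  Neff=6.3835  idx=[0, 0, 1, 1, 3, 4, 5, 6]

post_mean = -2.1718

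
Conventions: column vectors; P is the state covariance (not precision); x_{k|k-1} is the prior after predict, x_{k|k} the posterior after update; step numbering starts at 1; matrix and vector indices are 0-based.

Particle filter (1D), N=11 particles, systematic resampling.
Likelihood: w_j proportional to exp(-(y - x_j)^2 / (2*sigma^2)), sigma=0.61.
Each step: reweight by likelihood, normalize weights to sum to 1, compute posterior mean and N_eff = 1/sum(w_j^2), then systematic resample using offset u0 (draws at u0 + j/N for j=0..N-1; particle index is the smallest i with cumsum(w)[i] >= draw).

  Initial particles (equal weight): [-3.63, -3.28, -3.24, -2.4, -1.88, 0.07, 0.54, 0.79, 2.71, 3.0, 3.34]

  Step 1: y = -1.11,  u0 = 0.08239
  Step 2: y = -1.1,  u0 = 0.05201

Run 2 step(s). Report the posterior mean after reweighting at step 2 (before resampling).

step 1: w=[0.0003, 0.0024, 0.0030, 0.1426, 0.6015, 0.2054, 0.0344, 0.0104, 0.0000, 0.0000, 0.0000]  mean=-1.4503  Neff=2.3494  idx=[3, 4, 4, 4, 4, 4, 4, 4, 5, 5, 7]
step 2: w=[0.0293, 0.1254, 0.1254, 0.1254, 0.1254, 0.1254, 0.1254, 0.1254, 0.0451, 0.0451, 0.0023]  mean=-1.7129  Neff=8.6896  idx=[1, 1, 2, 3, 4, 4, 5, 6, 6, 7, 9]

post_mean = -1.7129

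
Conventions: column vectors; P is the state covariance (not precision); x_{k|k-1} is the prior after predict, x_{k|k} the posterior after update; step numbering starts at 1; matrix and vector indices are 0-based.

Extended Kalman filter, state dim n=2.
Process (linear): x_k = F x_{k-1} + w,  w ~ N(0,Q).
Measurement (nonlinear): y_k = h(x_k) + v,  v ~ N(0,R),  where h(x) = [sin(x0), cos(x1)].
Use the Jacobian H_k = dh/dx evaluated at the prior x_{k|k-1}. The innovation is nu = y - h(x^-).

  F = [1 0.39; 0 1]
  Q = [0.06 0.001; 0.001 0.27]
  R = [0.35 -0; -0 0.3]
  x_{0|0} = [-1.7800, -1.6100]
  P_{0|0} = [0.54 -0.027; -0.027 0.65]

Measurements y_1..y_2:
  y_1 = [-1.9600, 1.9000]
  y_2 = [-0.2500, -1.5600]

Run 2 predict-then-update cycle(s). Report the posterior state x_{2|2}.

x_post = [-1.3171, -0.4031]

step 1: x^-=[-2.4079, -1.6100]  P^-=[0.6778 0.2275; 0.2275 0.9200]  H_jac=[-0.7427 0.0000; 0.0000 0.9992]  S=[0.7239 -0.1688; -0.1688 1.2186]  K=[-0.6737 0.0932; -0.0594 0.7462]  nu=[-1.2904, 1.9392]  x^+=[-1.3578, -0.0864]  P^+=[0.3175 0.0280; 0.0280 0.2240]
step 2: x^-=[-1.3915, -0.0864]  P^-=[0.4334 0.1164; 0.1164 0.4940]  H_jac=[0.1783 0.0000; 0.0000 0.0863]  S=[0.3638 0.0018; 0.0018 0.3037]  K=[0.2123 0.0318; 0.0563 0.1401]  nu=[0.7340, -2.5563]  x^+=[-1.3171, -0.4031]  P^+=[0.4167 0.1106; 0.1106 0.4869]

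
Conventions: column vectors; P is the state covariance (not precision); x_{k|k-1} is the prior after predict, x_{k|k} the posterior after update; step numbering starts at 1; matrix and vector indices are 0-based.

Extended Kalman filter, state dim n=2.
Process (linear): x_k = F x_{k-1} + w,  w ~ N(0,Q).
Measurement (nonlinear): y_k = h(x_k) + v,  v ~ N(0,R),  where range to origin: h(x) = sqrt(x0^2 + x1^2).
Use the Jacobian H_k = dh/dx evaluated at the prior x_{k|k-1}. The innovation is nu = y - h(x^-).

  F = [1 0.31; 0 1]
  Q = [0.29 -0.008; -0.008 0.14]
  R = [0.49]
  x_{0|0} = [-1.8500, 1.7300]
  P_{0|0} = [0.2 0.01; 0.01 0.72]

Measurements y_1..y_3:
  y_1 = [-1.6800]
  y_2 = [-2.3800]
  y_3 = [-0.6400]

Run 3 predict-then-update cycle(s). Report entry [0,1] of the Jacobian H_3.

H_jac[0,1] = 0.5103

step 1: x^-=[-1.3137, 1.7300]  P^-=[0.5654 0.2252; 0.2252 0.8600]  H_jac=[-0.6048 0.7964]  S=[1.0253]  K=[-0.1586; 0.5352]  nu=[-3.8523]  x^+=[-0.7029, -0.3316]  P^+=[0.5396 0.3122; 0.3122 0.5663]
step 2: x^-=[-0.8057, -0.3316]  P^-=[1.0776 0.4798; 0.4798 0.7063]  H_jac=[-0.9247 -0.3806]  S=[1.8515]  K=[-0.6368; -0.3848]  nu=[-3.2512]  x^+=[1.2648, 0.9195]  P^+=[0.3267 0.0260; 0.0260 0.4322]
step 3: x^-=[1.5498, 0.9195]  P^-=[0.6744 0.1520; 0.1520 0.5722]  H_jac=[0.8600 0.5103]  S=[1.2712]  K=[0.5173; 0.3325]  nu=[-2.4421]  x^+=[0.2866, 0.1075]  P^+=[0.3343 -0.0666; -0.0666 0.4316]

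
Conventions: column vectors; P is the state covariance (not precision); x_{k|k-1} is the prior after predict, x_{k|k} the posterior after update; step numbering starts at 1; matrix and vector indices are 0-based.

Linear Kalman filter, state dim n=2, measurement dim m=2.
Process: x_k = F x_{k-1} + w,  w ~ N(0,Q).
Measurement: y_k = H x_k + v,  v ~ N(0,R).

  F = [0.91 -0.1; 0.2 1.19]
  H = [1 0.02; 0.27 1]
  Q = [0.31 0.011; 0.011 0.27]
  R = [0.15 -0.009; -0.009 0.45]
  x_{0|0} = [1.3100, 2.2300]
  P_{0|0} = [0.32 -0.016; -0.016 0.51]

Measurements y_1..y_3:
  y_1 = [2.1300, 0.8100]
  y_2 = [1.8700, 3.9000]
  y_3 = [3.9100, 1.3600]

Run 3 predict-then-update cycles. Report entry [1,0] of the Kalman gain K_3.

step 1: x^-=[0.9691, 2.9157]  P^-=[0.5830 -0.0085; -0.0085 0.9974]  S=[0.7331 0.1599; 0.1599 1.4853]  K=[0.7918 0.0151; -0.1336 0.6843]  nu=[1.1026, -2.3674]  x^+=[1.8064, 1.1484]  P^+=[0.1193 -0.0326; -0.0326 0.3179]
step 2: x^-=[1.5290, 1.7279]  P^-=[0.4179 -0.0397; -0.0397 0.7095]  S=[0.5666 0.0781; 0.0781 1.1685]  K=[0.7343 0.0135; -0.1287 0.6066]  nu=[0.3064, 1.7593]  x^+=[1.7778, 2.7556]  P^+=[0.1106 -0.0304; -0.0304 0.2823]
step 3: x^-=[1.3422, 3.6348]  P^-=[0.4100 -0.0348; -0.0348 0.6598]  S=[0.5588 0.0799; 0.0799 1.1209]  K=[0.7301 0.0157; -0.1229 0.5890]  nu=[2.4951, -2.6372]  x^+=[3.1226, 1.7749]  P^+=[0.1100 -0.0292; -0.0292 0.2740]

K[1,0] = -0.1229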